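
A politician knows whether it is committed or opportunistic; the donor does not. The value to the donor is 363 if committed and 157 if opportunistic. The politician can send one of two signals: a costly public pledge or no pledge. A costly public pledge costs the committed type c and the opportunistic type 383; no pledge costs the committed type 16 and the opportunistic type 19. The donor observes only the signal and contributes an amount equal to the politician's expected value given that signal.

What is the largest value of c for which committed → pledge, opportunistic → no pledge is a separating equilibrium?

222

Under separation: pledge → committed (pays 363); no pledge → opportunistic (pays 157).
Opportunistic: 157 − 19 = 138 ≥ 363 − 383 = -20. Holds regardless of c. ✓
Committed: 363 − c ≥ 157 − 16, so c ≤ 363 − 141 = 222.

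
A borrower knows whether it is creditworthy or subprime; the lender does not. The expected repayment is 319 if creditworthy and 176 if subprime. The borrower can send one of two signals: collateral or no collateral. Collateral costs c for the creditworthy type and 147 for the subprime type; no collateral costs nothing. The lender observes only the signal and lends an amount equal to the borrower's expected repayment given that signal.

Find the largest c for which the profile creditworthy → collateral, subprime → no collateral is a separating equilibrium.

Under separation: collateral → creditworthy (pays 319); no collateral → subprime (pays 176).
Subprime: 176 − 0 = 176 ≥ 319 − 147 = 172. Holds regardless of c. ✓
Creditworthy: 319 − c ≥ 176 − 0, so c ≤ 319 − 176 = 143.

143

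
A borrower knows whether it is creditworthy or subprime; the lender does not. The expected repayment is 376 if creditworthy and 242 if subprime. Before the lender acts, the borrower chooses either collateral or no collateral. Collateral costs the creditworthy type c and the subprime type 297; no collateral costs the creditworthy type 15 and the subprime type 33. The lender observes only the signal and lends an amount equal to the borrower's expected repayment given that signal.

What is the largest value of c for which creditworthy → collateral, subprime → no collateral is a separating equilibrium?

149

Under separation: collateral → creditworthy (pays 376); no collateral → subprime (pays 242).
Subprime: 242 − 33 = 209 ≥ 376 − 297 = 79. Holds regardless of c. ✓
Creditworthy: 376 − c ≥ 242 − 15, so c ≤ 376 − 227 = 149.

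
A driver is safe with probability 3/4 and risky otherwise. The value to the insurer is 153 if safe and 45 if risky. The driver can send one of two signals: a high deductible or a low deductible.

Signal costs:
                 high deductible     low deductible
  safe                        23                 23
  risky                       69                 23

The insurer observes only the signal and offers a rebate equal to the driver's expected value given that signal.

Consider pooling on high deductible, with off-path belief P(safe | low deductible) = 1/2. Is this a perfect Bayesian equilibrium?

No

At the pooled signal (high deductible) the insurer holds the prior 3/4 and pays 3/4·153 + 1/4·45 = 126. Off-path (low deductible) belief 1/2 gives 1/2·153 + 1/2·45 = 99.
Safe: high deductible gives 126 − 23 = 103; low deductible gives 99 − 23 = 76. Stays. ✓
Risky: high deductible gives 126 − 69 = 57; low deductible gives 99 − 23 = 76. Deviates. ✗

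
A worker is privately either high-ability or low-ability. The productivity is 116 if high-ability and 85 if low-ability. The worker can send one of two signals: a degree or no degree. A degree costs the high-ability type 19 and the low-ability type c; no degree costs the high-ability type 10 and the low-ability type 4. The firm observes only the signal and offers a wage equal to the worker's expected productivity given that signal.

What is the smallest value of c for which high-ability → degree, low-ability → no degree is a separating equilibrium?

Under separation: degree → high-ability (pays 116); no degree → low-ability (pays 85).
High-ability: 116 − 19 = 97 ≥ 85 − 10 = 75. Holds regardless of c. ✓
Low-ability: 85 − 4 ≥ 116 − c, so c ≥ 116 − 81 = 35.

35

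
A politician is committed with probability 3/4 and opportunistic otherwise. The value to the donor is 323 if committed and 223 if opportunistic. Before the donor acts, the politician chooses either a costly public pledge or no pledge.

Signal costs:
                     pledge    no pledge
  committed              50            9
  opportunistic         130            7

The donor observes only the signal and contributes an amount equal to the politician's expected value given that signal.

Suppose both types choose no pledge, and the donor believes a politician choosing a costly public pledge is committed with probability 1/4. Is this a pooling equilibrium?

At the pooled signal (no pledge) the donor holds the prior 3/4 and pays 3/4·323 + 1/4·223 = 298. Off-path (pledge) belief 1/4 gives 1/4·323 + 3/4·223 = 248.
Committed: no pledge gives 298 − 9 = 289; pledge gives 248 − 50 = 198. Stays. ✓
Opportunistic: no pledge gives 298 − 7 = 291; pledge gives 248 − 130 = 118. Stays. ✓

Yes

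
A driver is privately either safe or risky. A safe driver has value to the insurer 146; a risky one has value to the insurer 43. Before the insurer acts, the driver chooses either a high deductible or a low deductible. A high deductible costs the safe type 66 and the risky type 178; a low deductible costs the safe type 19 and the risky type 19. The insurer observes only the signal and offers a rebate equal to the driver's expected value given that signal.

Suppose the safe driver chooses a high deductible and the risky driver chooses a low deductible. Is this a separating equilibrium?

Under separation the insurer infers type exactly: high deductible → safe (pays 146), low deductible → risky (pays 43).
Safe: high deductible gives 146 − 66 = 80; low deductible gives 43 − 19 = 24. No deviation. ✓
Risky: low deductible gives 43 − 19 = 24; high deductible gives 146 − 178 = -32. No deviation. ✓
Neither type gains from mimicking the other.

Yes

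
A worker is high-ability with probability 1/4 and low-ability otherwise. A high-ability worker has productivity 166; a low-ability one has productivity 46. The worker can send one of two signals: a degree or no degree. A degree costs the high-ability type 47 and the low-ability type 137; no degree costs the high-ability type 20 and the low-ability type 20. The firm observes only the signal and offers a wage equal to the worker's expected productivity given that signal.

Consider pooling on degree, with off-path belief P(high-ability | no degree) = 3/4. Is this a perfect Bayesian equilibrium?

On the equilibrium path (degree) the firm holds the prior 1/4 and pays 1/4·166 + 3/4·46 = 76. Off-path (no degree) belief 3/4 gives 3/4·166 + 1/4·46 = 136.
High-ability: degree gives 76 − 47 = 29; no degree gives 136 − 20 = 116. Deviates. ✗
Low-ability: degree gives 76 − 137 = -61; no degree gives 136 − 20 = 116. Deviates. ✗

No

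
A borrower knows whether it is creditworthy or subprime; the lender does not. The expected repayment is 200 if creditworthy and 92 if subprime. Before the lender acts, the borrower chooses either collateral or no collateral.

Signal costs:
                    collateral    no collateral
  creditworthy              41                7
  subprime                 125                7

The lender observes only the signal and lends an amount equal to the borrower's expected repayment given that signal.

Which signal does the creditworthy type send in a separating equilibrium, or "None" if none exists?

Try creditworthy → collateral, subprime → no collateral:
  Under separation the lender infers type exactly: collateral → creditworthy (pays 200), no collateral → subprime (pays 92).
  Creditworthy: collateral gives 200 − 41 = 159; no collateral gives 92 − 7 = 85. No deviation. ✓
  Subprime: no collateral gives 92 − 7 = 85; collateral gives 200 − 125 = 75. No deviation. ✓
Both hold — the creditworthy type sends collateral.

collateral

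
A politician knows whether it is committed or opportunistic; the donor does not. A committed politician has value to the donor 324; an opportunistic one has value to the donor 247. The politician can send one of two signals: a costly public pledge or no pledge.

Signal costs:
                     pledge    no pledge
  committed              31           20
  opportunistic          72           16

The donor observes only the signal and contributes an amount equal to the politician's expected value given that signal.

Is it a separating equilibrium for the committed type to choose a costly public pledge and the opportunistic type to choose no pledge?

No

Under separation the donor infers type exactly: pledge → committed (pays 324), no pledge → opportunistic (pays 247).
Committed: pledge gives 324 − 31 = 293; no pledge gives 247 − 20 = 227. No deviation. ✓
Opportunistic: no pledge gives 247 − 16 = 231; pledge gives 324 − 72 = 252. Would deviate. ✗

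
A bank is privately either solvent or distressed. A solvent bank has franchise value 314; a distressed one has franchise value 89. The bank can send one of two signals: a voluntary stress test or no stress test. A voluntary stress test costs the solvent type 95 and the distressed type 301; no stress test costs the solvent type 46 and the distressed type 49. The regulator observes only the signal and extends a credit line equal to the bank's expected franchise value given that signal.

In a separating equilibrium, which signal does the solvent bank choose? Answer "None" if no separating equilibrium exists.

stress test

Try solvent → stress test, distressed → no stress test:
  If types separate, stress test earns payment 314 and no stress test earns 89.
  Solvent: stress test gives 314 − 95 = 219; no stress test gives 89 − 46 = 43. No deviation. ✓
  Distressed: no stress test gives 89 − 49 = 40; stress test gives 314 − 301 = 13. No deviation. ✓
Both hold — the solvent type sends stress test.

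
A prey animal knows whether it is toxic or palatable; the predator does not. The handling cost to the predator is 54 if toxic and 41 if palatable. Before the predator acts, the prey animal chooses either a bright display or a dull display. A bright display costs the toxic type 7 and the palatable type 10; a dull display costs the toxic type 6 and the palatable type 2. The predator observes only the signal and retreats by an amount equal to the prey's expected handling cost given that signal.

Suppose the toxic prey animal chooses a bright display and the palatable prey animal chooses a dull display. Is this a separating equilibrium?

No

Under separation the predator infers type exactly: bright display → toxic (pays 54), dull display → palatable (pays 41).
Toxic: bright display gives 54 − 7 = 47; dull display gives 41 − 6 = 35. No deviation. ✓
Palatable: dull display gives 41 − 2 = 39; bright display gives 54 − 10 = 44. Would deviate. ✗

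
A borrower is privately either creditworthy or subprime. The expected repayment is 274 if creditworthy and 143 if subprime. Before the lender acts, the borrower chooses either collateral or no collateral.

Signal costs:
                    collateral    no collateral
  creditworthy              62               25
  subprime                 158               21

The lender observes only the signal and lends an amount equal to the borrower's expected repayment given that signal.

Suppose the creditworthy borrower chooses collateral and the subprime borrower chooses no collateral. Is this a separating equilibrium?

If types separate, collateral earns payment 274 and no collateral earns 143.
Creditworthy: collateral gives 274 − 62 = 212; no collateral gives 143 − 25 = 118. No deviation. ✓
Subprime: no collateral gives 143 − 21 = 122; collateral gives 274 − 158 = 116. No deviation. ✓
Both incentive constraints hold.

Yes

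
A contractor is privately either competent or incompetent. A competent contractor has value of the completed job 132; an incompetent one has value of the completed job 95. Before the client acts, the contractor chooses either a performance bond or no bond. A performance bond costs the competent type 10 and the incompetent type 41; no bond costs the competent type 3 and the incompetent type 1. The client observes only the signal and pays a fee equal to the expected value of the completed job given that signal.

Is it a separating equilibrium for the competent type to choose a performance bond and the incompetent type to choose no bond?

Under separation the client infers type exactly: bond → competent (pays 132), no bond → incompetent (pays 95).
Competent: bond gives 132 − 10 = 122; no bond gives 95 − 3 = 92. No deviation. ✓
Incompetent: no bond gives 95 − 1 = 94; bond gives 132 − 41 = 91. No deviation. ✓
Both incentive constraints hold.

Yes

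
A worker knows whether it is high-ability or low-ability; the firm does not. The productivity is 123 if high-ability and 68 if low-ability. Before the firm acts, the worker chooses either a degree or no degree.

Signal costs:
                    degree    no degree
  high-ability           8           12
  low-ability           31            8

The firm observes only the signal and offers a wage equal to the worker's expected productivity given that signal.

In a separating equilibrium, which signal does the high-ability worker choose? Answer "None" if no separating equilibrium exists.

None

Try high-ability → degree, low-ability → no degree:
  Under separation the firm infers type exactly: degree → high-ability (pays 123), no degree → low-ability (pays 68).
  High-ability: degree gives 123 − 8 = 115; no degree gives 68 − 12 = 56. No deviation. ✓
  Low-ability: no degree gives 68 − 8 = 60; degree gives 123 − 31 = 92. Would deviate. ✗
Try high-ability → no degree, low-ability → degree:
  Under separation the firm infers type exactly: no degree → high-ability (pays 123), degree → low-ability (pays 68).
  High-ability: no degree gives 123 − 12 = 111; degree gives 68 − 8 = 60. No deviation. ✓
  Low-ability: degree gives 68 − 31 = 37; no degree gives 123 − 8 = 115. Would deviate. ✗
Neither assignment is incentive-compatible.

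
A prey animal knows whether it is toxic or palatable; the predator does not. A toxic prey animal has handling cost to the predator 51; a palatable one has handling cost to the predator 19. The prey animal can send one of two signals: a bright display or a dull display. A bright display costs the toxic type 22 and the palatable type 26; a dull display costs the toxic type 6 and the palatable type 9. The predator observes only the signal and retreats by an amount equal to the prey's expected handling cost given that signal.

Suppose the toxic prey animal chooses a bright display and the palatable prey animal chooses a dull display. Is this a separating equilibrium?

Under separation the predator infers type exactly: bright display → toxic (pays 51), dull display → palatable (pays 19).
Toxic: bright display gives 51 − 22 = 29; dull display gives 19 − 6 = 13. No deviation. ✓
Palatable: dull display gives 19 − 9 = 10; bright display gives 51 − 26 = 25. Would deviate. ✗

No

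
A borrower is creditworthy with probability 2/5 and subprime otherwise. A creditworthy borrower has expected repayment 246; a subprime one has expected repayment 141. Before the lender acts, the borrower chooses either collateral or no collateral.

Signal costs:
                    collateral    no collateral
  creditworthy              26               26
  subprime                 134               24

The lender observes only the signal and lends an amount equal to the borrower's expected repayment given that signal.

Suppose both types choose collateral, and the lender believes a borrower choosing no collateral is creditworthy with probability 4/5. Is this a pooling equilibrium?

At the pooled signal (collateral) the lender holds the prior 2/5 and pays 2/5·246 + 3/5·141 = 183. Off-path (no collateral) belief 4/5 gives 4/5·246 + 1/5·141 = 225.
Creditworthy: collateral gives 183 − 26 = 157; no collateral gives 225 − 26 = 199. Deviates. ✗
Subprime: collateral gives 183 − 134 = 49; no collateral gives 225 − 24 = 201. Deviates. ✗

No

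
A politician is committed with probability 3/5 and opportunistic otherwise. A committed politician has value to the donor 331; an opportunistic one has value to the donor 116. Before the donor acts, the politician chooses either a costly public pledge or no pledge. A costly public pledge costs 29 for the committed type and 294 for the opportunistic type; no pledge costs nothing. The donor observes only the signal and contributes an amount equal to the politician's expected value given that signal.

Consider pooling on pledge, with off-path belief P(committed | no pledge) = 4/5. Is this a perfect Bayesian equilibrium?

No

At the pooled signal (pledge) the donor holds the prior 3/5 and pays 3/5·331 + 2/5·116 = 245. Off-path (no pledge) belief 4/5 gives 4/5·331 + 1/5·116 = 288.
Committed: pledge gives 245 − 29 = 216; no pledge gives 288 − 0 = 288. Deviates. ✗
Opportunistic: pledge gives 245 − 294 = -49; no pledge gives 288 − 0 = 288. Deviates. ✗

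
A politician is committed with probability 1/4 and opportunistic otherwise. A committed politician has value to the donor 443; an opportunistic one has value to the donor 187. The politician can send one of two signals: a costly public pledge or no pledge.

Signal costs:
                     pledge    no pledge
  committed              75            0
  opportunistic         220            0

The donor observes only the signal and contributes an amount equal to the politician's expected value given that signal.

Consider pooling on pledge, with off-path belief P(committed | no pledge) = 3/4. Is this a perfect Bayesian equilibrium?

No

On the equilibrium path (pledge) the donor holds the prior 1/4 and pays 1/4·443 + 3/4·187 = 251. Off-path (no pledge) belief 3/4 gives 3/4·443 + 1/4·187 = 379.
Committed: pledge gives 251 − 75 = 176; no pledge gives 379 − 0 = 379. Deviates. ✗
Opportunistic: pledge gives 251 − 220 = 31; no pledge gives 379 − 0 = 379. Deviates. ✗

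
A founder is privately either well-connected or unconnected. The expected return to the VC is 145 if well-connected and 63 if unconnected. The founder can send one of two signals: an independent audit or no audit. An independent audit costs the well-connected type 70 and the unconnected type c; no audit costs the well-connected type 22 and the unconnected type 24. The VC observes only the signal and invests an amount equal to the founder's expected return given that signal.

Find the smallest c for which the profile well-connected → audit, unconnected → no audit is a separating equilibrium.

106

Under separation: audit → well-connected (pays 145); no audit → unconnected (pays 63).
Well-connected: 145 − 70 = 75 ≥ 63 − 22 = 41. Holds regardless of c. ✓
Unconnected: 63 − 24 ≥ 145 − c, so c ≥ 145 − 39 = 106.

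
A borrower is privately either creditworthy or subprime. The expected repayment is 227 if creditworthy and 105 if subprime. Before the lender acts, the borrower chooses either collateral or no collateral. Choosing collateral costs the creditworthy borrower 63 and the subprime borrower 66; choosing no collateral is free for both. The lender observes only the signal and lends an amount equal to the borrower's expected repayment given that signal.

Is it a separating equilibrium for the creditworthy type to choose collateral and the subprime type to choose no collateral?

No

If types separate, collateral earns payment 227 and no collateral earns 105.
Creditworthy: collateral gives 227 − 63 = 164; no collateral gives 105 − 0 = 105. No deviation. ✓
Subprime: no collateral gives 105 − 0 = 105; collateral gives 227 − 66 = 161. Would deviate. ✗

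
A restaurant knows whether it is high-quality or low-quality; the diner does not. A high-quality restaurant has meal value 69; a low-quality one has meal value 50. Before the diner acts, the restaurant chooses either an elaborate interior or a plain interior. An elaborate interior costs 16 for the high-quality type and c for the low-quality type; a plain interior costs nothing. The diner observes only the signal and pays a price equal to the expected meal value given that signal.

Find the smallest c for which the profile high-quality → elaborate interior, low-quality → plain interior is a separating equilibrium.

19

Under separation: elaborate interior → high-quality (pays 69); plain interior → low-quality (pays 50).
High-quality: 69 − 16 = 53 ≥ 50 − 0 = 50. Holds regardless of c. ✓
Low-quality: 50 − 0 ≥ 69 − c, so c ≥ 69 − 50 = 19.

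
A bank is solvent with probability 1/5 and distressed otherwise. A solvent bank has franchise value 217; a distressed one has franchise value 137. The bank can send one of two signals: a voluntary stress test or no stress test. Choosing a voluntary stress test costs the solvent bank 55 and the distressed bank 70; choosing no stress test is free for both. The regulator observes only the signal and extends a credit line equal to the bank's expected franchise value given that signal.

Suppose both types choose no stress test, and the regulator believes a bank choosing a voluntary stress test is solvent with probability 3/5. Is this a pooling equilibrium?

Yes

At the pooled signal (no stress test) the regulator holds the prior 1/5 and pays 1/5·217 + 4/5·137 = 153. Off-path (stress test) belief 3/5 gives 3/5·217 + 2/5·137 = 185.
Solvent: no stress test gives 153 − 0 = 153; stress test gives 185 − 55 = 130. Stays. ✓
Distressed: no stress test gives 153 − 0 = 153; stress test gives 185 − 70 = 115. Stays. ✓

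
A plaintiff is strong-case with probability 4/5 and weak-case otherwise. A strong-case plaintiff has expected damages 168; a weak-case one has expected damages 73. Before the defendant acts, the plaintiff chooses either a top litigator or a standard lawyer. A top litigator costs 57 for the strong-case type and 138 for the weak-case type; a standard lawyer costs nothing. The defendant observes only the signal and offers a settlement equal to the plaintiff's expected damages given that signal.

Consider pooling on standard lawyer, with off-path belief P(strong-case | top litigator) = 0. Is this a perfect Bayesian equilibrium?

Yes

At the pooled signal (standard lawyer) the defendant holds the prior 4/5 and pays 4/5·168 + 1/5·73 = 149. Off-path (top litigator) belief 0 gives 0·168 + 1·73 = 73.
Strong-case: standard lawyer gives 149 − 0 = 149; top litigator gives 73 − 57 = 16. Stays. ✓
Weak-case: standard lawyer gives 149 − 0 = 149; top litigator gives 73 − 138 = -65. Stays. ✓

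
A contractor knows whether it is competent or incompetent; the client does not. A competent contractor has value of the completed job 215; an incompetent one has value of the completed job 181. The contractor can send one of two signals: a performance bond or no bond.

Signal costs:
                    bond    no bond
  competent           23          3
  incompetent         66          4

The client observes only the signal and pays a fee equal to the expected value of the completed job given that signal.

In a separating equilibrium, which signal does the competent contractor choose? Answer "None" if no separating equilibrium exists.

Try competent → bond, incompetent → no bond:
  If types separate, bond earns payment 215 and no bond earns 181.
  Competent: bond gives 215 − 23 = 192; no bond gives 181 − 3 = 178. No deviation. ✓
  Incompetent: no bond gives 181 − 4 = 177; bond gives 215 − 66 = 149. No deviation. ✓
Both hold — the competent type sends bond.

bond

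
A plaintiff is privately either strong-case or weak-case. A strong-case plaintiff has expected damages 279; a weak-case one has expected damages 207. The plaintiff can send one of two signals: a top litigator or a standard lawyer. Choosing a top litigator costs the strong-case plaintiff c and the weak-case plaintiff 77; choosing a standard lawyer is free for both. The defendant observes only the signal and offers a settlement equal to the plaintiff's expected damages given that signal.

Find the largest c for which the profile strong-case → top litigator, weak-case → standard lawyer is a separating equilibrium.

72

Under separation: top litigator → strong-case (pays 279); standard lawyer → weak-case (pays 207).
Weak-case: 207 − 0 = 207 ≥ 279 − 77 = 202. Holds regardless of c. ✓
Strong-case: 279 − c ≥ 207 − 0, so c ≤ 279 − 207 = 72.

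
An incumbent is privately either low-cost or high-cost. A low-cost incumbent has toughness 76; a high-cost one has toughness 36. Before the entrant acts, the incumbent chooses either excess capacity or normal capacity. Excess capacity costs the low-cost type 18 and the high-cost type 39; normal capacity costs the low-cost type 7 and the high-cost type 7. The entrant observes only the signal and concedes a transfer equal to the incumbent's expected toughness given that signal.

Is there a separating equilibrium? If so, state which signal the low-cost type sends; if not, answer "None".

Try low-cost → excess capacity, high-cost → normal capacity:
  If types separate, excess capacity earns payment 76 and normal capacity earns 36.
  Low-cost: excess capacity gives 76 − 18 = 58; normal capacity gives 36 − 7 = 29. No deviation. ✓
  High-cost: normal capacity gives 36 − 7 = 29; excess capacity gives 76 − 39 = 37. Would deviate. ✗
Try low-cost → normal capacity, high-cost → excess capacity:
  If types separate, normal capacity earns payment 76 and excess capacity earns 36.
  Low-cost: normal capacity gives 76 − 7 = 69; excess capacity gives 36 − 18 = 18. No deviation. ✓
  High-cost: excess capacity gives 36 − 39 = -3; normal capacity gives 76 − 7 = 69. Would deviate. ✗
Neither assignment is incentive-compatible.

None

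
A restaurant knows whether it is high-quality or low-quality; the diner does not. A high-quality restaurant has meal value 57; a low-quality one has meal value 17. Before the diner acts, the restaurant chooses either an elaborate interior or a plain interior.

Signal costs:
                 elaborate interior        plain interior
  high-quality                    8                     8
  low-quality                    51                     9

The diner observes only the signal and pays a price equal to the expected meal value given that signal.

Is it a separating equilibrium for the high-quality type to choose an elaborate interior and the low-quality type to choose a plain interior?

Yes

If types separate, elaborate interior earns payment 57 and plain interior earns 17.
High-quality: elaborate interior gives 57 − 8 = 49; plain interior gives 17 − 8 = 9. No deviation. ✓
Low-quality: plain interior gives 17 − 9 = 8; elaborate interior gives 57 − 51 = 6. No deviation. ✓
Both incentive constraints hold.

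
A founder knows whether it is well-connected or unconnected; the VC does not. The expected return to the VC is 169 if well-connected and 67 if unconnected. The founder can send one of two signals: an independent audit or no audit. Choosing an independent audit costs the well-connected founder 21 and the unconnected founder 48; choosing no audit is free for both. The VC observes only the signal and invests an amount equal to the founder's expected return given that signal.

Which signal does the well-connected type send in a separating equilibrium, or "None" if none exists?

None

Try well-connected → audit, unconnected → no audit:
  If types separate, audit earns payment 169 and no audit earns 67.
  Well-connected: audit gives 169 − 21 = 148; no audit gives 67 − 0 = 67. No deviation. ✓
  Unconnected: no audit gives 67 − 0 = 67; audit gives 169 − 48 = 121. Would deviate. ✗
Try well-connected → no audit, unconnected → audit:
  If types separate, no audit earns payment 169 and audit earns 67.
  Well-connected: no audit gives 169 − 0 = 169; audit gives 67 − 21 = 46. No deviation. ✓
  Unconnected: audit gives 67 − 48 = 19; no audit gives 169 − 0 = 169. Would deviate. ✗
Neither assignment is incentive-compatible.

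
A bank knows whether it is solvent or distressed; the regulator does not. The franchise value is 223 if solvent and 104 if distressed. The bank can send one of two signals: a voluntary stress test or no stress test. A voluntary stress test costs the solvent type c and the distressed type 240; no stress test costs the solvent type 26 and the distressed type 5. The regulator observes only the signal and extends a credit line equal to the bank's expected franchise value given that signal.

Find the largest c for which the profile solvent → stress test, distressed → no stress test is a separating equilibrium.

Under separation: stress test → solvent (pays 223); no stress test → distressed (pays 104).
Distressed: 104 − 5 = 99 ≥ 223 − 240 = -17. Holds regardless of c. ✓
Solvent: 223 − c ≥ 104 − 26, so c ≤ 223 − 78 = 145.

145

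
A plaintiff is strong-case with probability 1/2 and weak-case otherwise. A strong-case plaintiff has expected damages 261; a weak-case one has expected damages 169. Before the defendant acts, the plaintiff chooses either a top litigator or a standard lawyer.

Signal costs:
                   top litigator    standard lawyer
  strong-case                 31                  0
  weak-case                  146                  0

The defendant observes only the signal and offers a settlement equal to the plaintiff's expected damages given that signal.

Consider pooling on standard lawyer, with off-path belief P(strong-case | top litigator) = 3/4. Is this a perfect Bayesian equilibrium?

At the pooled signal (standard lawyer) the defendant holds the prior 1/2 and pays 1/2·261 + 1/2·169 = 215. Off-path (top litigator) belief 3/4 gives 3/4·261 + 1/4·169 = 238.
Strong-case: standard lawyer gives 215 − 0 = 215; top litigator gives 238 − 31 = 207. Stays. ✓
Weak-case: standard lawyer gives 215 − 0 = 215; top litigator gives 238 − 146 = 92. Stays. ✓

Yes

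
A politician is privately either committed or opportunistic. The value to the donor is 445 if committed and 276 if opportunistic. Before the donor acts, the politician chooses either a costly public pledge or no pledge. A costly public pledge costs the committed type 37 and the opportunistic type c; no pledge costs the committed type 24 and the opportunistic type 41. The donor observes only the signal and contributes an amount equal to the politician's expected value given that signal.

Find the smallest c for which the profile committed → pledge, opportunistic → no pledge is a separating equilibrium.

210

Under separation: pledge → committed (pays 445); no pledge → opportunistic (pays 276).
Committed: 445 − 37 = 408 ≥ 276 − 24 = 252. Holds regardless of c. ✓
Opportunistic: 276 − 41 ≥ 445 − c, so c ≥ 445 − 235 = 210.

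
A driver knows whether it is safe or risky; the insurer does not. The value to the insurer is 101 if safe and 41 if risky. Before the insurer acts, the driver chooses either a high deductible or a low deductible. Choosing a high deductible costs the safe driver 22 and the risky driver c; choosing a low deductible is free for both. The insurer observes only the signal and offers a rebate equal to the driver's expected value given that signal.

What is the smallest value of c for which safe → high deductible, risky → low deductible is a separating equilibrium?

60

Under separation: high deductible → safe (pays 101); low deductible → risky (pays 41).
Safe: 101 − 22 = 79 ≥ 41 − 0 = 41. Holds regardless of c. ✓
Risky: 41 − 0 ≥ 101 − c, so c ≥ 101 − 41 = 60.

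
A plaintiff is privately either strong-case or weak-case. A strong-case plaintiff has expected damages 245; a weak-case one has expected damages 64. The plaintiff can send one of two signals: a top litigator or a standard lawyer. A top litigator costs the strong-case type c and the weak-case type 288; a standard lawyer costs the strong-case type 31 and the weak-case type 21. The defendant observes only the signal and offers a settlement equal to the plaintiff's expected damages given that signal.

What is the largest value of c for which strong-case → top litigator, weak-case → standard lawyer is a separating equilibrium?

212

Under separation: top litigator → strong-case (pays 245); standard lawyer → weak-case (pays 64).
Weak-case: 64 − 21 = 43 ≥ 245 − 288 = -43. Holds regardless of c. ✓
Strong-case: 245 − c ≥ 64 − 31, so c ≤ 245 − 33 = 212.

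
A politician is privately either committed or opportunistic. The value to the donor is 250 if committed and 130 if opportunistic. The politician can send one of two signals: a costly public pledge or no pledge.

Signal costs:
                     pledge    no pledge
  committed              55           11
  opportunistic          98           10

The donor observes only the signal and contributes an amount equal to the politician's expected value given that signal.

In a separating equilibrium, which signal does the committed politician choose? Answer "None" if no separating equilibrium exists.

Try committed → pledge, opportunistic → no pledge:
  Under separation the donor infers type exactly: pledge → committed (pays 250), no pledge → opportunistic (pays 130).
  Committed: pledge gives 250 − 55 = 195; no pledge gives 130 − 11 = 119. No deviation. ✓
  Opportunistic: no pledge gives 130 − 10 = 120; pledge gives 250 − 98 = 152. Would deviate. ✗
Try committed → no pledge, opportunistic → pledge:
  Under separation the donor infers type exactly: no pledge → committed (pays 250), pledge → opportunistic (pays 130).
  Committed: no pledge gives 250 − 11 = 239; pledge gives 130 − 55 = 75. No deviation. ✓
  Opportunistic: pledge gives 130 − 98 = 32; no pledge gives 250 − 10 = 240. Would deviate. ✗
Neither assignment is incentive-compatible.

None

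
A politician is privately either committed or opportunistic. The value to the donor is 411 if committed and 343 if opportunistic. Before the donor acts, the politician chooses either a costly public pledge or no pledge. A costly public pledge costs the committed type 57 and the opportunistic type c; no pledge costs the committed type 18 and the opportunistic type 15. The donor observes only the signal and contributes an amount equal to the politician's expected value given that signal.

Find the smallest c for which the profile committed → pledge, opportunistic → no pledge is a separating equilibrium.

Under separation: pledge → committed (pays 411); no pledge → opportunistic (pays 343).
Committed: 411 − 57 = 354 ≥ 343 − 18 = 325. Holds regardless of c. ✓
Opportunistic: 343 − 15 ≥ 411 − c, so c ≥ 411 − 328 = 83.

83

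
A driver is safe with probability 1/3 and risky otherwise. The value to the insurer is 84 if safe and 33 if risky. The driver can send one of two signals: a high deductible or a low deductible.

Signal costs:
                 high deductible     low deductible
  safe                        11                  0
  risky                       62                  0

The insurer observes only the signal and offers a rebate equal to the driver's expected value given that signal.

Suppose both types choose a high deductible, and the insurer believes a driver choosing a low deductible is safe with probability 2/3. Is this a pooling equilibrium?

No

At the pooled signal (high deductible) the insurer holds the prior 1/3 and pays 1/3·84 + 2/3·33 = 50. Off-path (low deductible) belief 2/3 gives 2/3·84 + 1/3·33 = 67.
Safe: high deductible gives 50 − 11 = 39; low deductible gives 67 − 0 = 67. Deviates. ✗
Risky: high deductible gives 50 − 62 = -12; low deductible gives 67 − 0 = 67. Deviates. ✗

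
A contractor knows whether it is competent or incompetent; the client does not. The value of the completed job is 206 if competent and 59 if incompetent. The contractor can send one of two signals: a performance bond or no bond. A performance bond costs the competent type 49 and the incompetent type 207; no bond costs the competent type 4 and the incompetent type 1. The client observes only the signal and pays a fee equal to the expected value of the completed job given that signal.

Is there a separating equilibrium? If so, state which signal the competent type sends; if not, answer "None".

Try competent → bond, incompetent → no bond:
  If types separate, bond earns payment 206 and no bond earns 59.
  Competent: bond gives 206 − 49 = 157; no bond gives 59 − 4 = 55. No deviation. ✓
  Incompetent: no bond gives 59 − 1 = 58; bond gives 206 − 207 = -1. No deviation. ✓
Both hold — the competent type sends bond.

bond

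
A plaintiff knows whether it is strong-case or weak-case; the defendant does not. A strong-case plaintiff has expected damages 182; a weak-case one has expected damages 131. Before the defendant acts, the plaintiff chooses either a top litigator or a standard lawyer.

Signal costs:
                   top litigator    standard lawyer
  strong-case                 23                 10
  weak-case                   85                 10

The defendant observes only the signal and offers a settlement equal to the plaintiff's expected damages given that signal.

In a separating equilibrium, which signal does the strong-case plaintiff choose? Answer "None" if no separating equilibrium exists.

top litigator

Try strong-case → top litigator, weak-case → standard lawyer:
  Under separation the defendant infers type exactly: top litigator → strong-case (pays 182), standard lawyer → weak-case (pays 131).
  Strong-case: top litigator gives 182 − 23 = 159; standard lawyer gives 131 − 10 = 121. No deviation. ✓
  Weak-case: standard lawyer gives 131 − 10 = 121; top litigator gives 182 − 85 = 97. No deviation. ✓
Both hold — the strong-case type sends top litigator.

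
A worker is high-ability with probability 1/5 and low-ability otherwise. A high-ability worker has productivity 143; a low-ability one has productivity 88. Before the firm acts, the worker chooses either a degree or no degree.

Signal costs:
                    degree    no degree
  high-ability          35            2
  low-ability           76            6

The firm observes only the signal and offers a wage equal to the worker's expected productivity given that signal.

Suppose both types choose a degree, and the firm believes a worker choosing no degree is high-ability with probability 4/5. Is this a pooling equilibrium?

On the equilibrium path (degree) the firm holds the prior 1/5 and pays 1/5·143 + 4/5·88 = 99. Off-path (no degree) belief 4/5 gives 4/5·143 + 1/5·88 = 132.
High-ability: degree gives 99 − 35 = 64; no degree gives 132 − 2 = 130. Deviates. ✗
Low-ability: degree gives 99 − 76 = 23; no degree gives 132 − 6 = 126. Deviates. ✗

No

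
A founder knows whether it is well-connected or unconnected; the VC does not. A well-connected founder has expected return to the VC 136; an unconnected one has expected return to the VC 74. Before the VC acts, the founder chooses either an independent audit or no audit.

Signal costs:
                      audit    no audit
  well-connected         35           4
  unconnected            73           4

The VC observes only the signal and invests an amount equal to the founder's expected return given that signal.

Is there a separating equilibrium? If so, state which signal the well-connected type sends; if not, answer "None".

Try well-connected → audit, unconnected → no audit:
  Under separation the VC infers type exactly: audit → well-connected (pays 136), no audit → unconnected (pays 74).
  Well-connected: audit gives 136 − 35 = 101; no audit gives 74 − 4 = 70. No deviation. ✓
  Unconnected: no audit gives 74 − 4 = 70; audit gives 136 − 73 = 63. No deviation. ✓
Both hold — the well-connected type sends audit.

audit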